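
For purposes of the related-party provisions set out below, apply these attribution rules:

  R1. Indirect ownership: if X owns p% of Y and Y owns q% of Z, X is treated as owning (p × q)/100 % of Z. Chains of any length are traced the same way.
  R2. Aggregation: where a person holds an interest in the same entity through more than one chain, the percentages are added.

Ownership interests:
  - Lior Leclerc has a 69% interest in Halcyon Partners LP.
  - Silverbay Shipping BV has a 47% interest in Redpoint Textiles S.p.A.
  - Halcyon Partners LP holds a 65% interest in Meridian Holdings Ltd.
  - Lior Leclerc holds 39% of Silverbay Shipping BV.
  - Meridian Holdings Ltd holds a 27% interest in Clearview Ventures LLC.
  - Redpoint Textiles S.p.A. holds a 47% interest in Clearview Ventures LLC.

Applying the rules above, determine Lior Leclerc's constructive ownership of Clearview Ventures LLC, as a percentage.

Chain via Silverbay Shipping BV → Redpoint Textiles S.p.A. (R1): 39% × 47% × 47% = 8.6151% of Clearview Ventures LLC.
Chain via Halcyon Partners LP → Meridian Holdings Ltd (R1): 69% × 65% × 27% = 12.1095% of Clearview Ventures LLC.
Aggregating (R2): 8.6151% + 12.1095% = 20.7246%.

20.7246%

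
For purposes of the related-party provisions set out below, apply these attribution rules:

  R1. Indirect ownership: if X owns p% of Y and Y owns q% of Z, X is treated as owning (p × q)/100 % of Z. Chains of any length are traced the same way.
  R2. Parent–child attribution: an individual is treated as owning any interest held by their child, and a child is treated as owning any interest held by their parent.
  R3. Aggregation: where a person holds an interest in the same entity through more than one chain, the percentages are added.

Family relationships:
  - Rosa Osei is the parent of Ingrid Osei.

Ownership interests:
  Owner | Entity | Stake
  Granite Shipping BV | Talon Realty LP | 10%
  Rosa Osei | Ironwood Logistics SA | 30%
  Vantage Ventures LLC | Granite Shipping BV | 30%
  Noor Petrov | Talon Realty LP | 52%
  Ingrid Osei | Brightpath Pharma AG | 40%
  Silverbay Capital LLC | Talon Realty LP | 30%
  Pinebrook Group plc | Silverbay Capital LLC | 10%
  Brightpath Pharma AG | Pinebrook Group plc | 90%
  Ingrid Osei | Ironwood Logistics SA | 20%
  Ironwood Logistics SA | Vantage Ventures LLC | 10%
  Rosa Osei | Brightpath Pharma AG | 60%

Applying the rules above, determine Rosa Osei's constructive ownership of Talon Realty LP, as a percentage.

By parent–child attribution (R2), Rosa Osei is treated as also owning Ingrid Osei's interest in Ironwood Logistics SA, giving 30% + 20% = 50%.
By parent–child attribution (R2), Rosa Osei is treated as also owning Ingrid Osei's interest in Brightpath Pharma AG, giving 60% + 40% = 100%.
Chain via Ironwood Logistics SA → Vantage Ventures LLC → Granite Shipping BV (R1): 50% × 10% × 30% × 10% = 0.15% of Talon Realty LP.
Chain via Brightpath Pharma AG → Pinebrook Group plc → Silverbay Capital LLC (R1): 100% × 90% × 10% × 30% = 2.7% of Talon Realty LP.
Aggregating (R3): 0.15% + 2.7% = 2.85%.

2.85%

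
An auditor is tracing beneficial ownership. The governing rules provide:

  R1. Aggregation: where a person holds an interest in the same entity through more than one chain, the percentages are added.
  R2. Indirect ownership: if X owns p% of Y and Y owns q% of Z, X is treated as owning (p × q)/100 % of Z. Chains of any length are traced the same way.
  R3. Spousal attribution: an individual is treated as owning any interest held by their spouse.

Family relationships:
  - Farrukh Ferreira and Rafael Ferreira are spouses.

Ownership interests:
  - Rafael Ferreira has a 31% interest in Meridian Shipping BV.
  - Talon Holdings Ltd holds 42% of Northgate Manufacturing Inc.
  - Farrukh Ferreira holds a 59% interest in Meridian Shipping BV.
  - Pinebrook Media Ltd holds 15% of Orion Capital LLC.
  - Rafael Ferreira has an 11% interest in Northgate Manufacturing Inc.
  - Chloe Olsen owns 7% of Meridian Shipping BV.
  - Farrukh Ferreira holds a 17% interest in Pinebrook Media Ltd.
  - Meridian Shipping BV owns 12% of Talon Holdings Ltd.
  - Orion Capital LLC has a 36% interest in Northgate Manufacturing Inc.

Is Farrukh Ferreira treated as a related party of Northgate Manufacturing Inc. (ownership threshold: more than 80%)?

By spousal attribution (R3), Farrukh Ferreira is treated as also owning Rafael Ferreira's interest in Meridian Shipping BV, giving 59% + 31% = 90%.
By spousal attribution (R3), Farrukh Ferreira is treated as owning Rafael Ferreira's 11% interest in Northgate Manufacturing Inc.
Chain via Meridian Shipping BV → Talon Holdings Ltd (R2): 90% × 12% × 42% = 4.536% of Northgate Manufacturing Inc.
Chain via Pinebrook Media Ltd → Orion Capital LLC (R2): 17% × 15% × 36% = 0.918% of Northgate Manufacturing Inc.
Direct interest in Northgate Manufacturing Inc: 11%.
Aggregating (R1): 4.536% + 0.918% + 11% = 16.454%.
16.454% does not exceed the 80% threshold, so Farrukh is not a related party to Northgate Manufacturing Inc.

No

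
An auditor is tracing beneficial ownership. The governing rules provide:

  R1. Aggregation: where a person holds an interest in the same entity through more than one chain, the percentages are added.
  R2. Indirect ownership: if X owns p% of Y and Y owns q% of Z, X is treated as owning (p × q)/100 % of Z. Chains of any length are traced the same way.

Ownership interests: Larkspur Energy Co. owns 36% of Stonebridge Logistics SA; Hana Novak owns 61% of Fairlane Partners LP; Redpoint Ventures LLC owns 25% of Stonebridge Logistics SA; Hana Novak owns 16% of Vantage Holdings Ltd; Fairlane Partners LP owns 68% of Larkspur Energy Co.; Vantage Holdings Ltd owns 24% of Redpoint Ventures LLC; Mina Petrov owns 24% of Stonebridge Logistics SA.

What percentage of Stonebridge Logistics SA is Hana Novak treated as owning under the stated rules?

Chain via Vantage Holdings Ltd → Redpoint Ventures LLC (R2): 16% × 24% × 25% = 0.96% of Stonebridge Logistics SA.
Chain via Fairlane Partners LP → Larkspur Energy Co. (R2): 61% × 68% × 36% = 14.9328% of Stonebridge Logistics SA.
Aggregating (R1): 0.96% + 14.9328% = 15.8928%.

15.8928%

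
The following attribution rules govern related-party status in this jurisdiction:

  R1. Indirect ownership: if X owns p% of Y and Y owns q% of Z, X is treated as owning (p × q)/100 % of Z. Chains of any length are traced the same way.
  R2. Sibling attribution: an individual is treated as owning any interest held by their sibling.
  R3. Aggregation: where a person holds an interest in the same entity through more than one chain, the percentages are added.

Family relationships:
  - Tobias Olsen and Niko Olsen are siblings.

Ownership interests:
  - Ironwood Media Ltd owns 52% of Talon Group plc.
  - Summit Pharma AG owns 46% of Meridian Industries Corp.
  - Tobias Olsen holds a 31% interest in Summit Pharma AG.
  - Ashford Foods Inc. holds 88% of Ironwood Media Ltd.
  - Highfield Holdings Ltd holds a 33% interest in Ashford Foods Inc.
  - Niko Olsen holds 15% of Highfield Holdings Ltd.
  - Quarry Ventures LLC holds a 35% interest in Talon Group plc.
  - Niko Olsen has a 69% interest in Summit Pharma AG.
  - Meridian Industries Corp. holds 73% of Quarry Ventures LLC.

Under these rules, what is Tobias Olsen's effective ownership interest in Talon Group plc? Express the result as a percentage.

14.01812%

By sibling attribution (R2), Tobias Olsen is treated as also owning Niko Olsen's interest in Summit Pharma AG, giving 31% + 69% = 100%.
By sibling attribution (R2), Tobias Olsen is treated as owning Niko Olsen's 15% interest in Highfield Holdings Ltd.
Chain via Summit Pharma AG → Meridian Industries Corp. → Quarry Ventures LLC (R1): 100% × 46% × 73% × 35% = 11.753% of Talon Group plc.
Chain via Highfield Holdings Ltd → Ashford Foods Inc. → Ironwood Media Ltd (R1): 15% × 33% × 88% × 52% = 2.26512% of Talon Group plc.
Aggregating (R3): 11.753% + 2.26512% = 14.01812%.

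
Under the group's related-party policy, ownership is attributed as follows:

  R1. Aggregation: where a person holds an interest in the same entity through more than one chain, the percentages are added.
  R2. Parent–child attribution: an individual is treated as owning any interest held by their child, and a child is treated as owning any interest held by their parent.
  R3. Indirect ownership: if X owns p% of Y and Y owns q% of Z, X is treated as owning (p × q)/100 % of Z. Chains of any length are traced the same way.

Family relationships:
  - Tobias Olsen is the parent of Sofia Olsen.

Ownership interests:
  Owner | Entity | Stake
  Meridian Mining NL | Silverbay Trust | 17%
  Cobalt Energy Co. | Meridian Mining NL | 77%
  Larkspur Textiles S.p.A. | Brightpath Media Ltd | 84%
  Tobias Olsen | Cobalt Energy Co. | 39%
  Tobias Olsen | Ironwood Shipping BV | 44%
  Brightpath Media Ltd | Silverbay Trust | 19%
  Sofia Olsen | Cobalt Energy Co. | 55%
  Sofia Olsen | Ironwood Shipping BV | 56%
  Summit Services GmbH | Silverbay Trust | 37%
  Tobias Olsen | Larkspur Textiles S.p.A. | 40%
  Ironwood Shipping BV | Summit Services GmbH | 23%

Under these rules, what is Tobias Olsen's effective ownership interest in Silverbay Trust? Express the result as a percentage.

By parent–child attribution (R2), Tobias Olsen is treated as also owning Sofia Olsen's interest in Ironwood Shipping BV, giving 44% + 56% = 100%.
By parent–child attribution (R2), Tobias Olsen is treated as also owning Sofia Olsen's interest in Cobalt Energy Co, giving 39% + 55% = 94%.
Chain via Ironwood Shipping BV → Summit Services GmbH (R3): 100% × 23% × 37% = 8.51% of Silverbay Trust.
Chain via Larkspur Textiles S.p.A. → Brightpath Media Ltd (R3): 40% × 84% × 19% = 6.384% of Silverbay Trust.
Chain via Cobalt Energy Co. → Meridian Mining NL (R3): 94% × 77% × 17% = 12.3046% of Silverbay Trust.
Aggregating (R1): 8.51% + 6.384% + 12.3046% = 27.1986%.

27.1986%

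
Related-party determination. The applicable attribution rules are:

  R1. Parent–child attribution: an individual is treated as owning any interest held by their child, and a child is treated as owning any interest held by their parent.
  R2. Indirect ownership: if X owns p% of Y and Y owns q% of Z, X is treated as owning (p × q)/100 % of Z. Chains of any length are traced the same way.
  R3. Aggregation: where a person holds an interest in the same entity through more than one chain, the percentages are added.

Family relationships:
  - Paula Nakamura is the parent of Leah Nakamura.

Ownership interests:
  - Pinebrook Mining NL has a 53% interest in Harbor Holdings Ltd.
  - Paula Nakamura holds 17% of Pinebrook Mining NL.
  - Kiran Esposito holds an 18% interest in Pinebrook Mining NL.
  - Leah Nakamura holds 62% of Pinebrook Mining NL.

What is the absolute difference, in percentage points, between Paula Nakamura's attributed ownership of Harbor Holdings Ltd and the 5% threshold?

By parent–child attribution (R1), Paula Nakamura is treated as also owning Leah Nakamura's interest in Pinebrook Mining NL, giving 17% + 62% = 79%.
Chain via Pinebrook Mining NL (R2): 79% × 53% = 41.87% of Harbor Holdings Ltd.
41.87% exceeds the 5% threshold by 36.87 percentage points.

36.87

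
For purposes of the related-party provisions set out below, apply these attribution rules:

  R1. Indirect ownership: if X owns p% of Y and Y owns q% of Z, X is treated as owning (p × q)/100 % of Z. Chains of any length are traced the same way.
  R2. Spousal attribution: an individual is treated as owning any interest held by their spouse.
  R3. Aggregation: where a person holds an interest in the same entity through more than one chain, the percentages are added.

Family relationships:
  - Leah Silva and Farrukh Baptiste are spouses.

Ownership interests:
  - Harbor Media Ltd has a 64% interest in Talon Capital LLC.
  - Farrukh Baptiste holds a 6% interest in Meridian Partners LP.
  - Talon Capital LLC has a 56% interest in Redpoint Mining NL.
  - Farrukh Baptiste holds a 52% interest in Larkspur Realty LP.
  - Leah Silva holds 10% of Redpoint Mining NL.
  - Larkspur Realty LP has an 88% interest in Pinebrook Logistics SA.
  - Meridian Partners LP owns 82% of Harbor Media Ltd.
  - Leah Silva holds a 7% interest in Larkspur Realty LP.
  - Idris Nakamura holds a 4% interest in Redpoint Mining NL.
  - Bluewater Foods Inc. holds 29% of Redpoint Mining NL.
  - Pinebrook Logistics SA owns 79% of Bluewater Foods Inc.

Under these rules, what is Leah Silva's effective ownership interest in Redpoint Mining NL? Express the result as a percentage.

By spousal attribution (R2), Leah Silva is treated as also owning Farrukh Baptiste's interest in Larkspur Realty LP, giving 7% + 52% = 59%.
By spousal attribution (R2), Leah Silva is treated as owning Farrukh Baptiste's 6% interest in Meridian Partners LP.
Chain via Larkspur Realty LP → Pinebrook Logistics SA → Bluewater Foods Inc. (R1): 59% × 88% × 79% × 29% = 11.894872% of Redpoint Mining NL.
Direct interest in Redpoint Mining NL: 10%.
Chain via Meridian Partners LP → Harbor Media Ltd → Talon Capital LLC (R1): 6% × 82% × 64% × 56% = 1.763328% of Redpoint Mining NL.
Aggregating (R3): 11.894872% + 10% + 1.763328% = 23.6582%.

23.6582%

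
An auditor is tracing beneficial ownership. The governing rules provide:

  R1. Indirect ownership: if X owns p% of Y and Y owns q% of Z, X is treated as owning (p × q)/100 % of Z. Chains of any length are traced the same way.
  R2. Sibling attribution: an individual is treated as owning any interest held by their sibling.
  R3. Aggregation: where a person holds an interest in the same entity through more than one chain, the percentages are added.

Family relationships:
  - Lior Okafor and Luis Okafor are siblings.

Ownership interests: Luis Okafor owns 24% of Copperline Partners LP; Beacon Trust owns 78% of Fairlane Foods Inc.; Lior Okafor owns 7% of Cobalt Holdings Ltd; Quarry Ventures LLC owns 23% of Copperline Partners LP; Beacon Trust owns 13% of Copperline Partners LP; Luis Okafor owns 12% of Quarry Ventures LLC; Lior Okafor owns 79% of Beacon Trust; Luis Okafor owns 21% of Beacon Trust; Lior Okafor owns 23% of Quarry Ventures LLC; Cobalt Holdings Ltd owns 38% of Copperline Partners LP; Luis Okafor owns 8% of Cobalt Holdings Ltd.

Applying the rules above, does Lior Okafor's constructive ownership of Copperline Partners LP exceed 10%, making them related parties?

By sibling attribution (R2), Lior Okafor is treated as also owning Luis Okafor's interest in Quarry Ventures LLC, giving 23% + 12% = 35%.
By sibling attribution (R2), Lior Okafor is treated as also owning Luis Okafor's interest in Cobalt Holdings Ltd, giving 7% + 8% = 15%.
By sibling attribution (R2), Lior Okafor is treated as also owning Luis Okafor's interest in Beacon Trust, giving 79% + 21% = 100%.
By sibling attribution (R2), Lior Okafor is treated as owning Luis Okafor's 24% interest in Copperline Partners LP.
Chain via Quarry Ventures LLC (R1): 35% × 23% = 8.05% of Copperline Partners LP.
Chain via Cobalt Holdings Ltd (R1): 15% × 38% = 5.7% of Copperline Partners LP.
Chain via Beacon Trust (R1): 100% × 13% = 13% of Copperline Partners LP.
Direct interest in Copperline Partners LP: 24%.
Aggregating (R3): 8.05% + 5.7% + 13% + 24% = 50.75%.
50.75% exceeds the 10% threshold, so Lior is a related party to Copperline Partners LP.

Yes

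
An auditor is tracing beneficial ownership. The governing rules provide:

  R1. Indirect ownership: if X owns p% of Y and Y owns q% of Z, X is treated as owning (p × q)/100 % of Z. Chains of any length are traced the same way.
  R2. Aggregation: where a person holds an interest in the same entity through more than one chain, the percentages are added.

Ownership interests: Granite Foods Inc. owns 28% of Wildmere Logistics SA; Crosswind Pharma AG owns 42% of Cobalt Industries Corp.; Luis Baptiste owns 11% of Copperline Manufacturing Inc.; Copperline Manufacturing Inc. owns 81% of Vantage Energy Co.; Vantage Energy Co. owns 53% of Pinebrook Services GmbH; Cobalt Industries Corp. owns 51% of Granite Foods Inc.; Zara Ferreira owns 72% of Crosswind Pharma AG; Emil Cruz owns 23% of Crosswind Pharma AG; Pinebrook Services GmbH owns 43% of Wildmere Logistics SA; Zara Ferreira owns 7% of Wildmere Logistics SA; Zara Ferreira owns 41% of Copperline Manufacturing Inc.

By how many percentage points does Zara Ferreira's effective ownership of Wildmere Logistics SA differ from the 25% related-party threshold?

Chain via Copperline Manufacturing Inc. → Vantage Energy Co. → Pinebrook Services GmbH (R1): 41% × 81% × 53% × 43% = 7.568559% of Wildmere Logistics SA.
Chain via Crosswind Pharma AG → Cobalt Industries Corp. → Granite Foods Inc. (R1): 72% × 42% × 51% × 28% = 4.318272% of Wildmere Logistics SA.
Direct interest in Wildmere Logistics SA: 7%.
Aggregating (R2): 7.568559% + 4.318272% + 7% = 18.886831%.
18.886831% falls short of the 25% threshold by 6.113169 percentage points.

6.113169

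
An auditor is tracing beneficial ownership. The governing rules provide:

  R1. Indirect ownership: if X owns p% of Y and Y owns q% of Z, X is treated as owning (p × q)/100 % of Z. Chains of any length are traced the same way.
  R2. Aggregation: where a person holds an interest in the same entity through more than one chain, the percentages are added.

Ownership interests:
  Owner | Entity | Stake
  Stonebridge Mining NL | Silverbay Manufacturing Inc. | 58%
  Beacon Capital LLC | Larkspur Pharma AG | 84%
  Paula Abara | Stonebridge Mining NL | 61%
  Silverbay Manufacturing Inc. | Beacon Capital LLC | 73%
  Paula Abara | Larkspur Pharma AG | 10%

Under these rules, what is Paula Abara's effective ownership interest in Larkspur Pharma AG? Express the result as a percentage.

Chain via Stonebridge Mining NL → Silverbay Manufacturing Inc. → Beacon Capital LLC (R1): 61% × 58% × 73% × 84% = 21.695016% of Larkspur Pharma AG.
Direct interest in Larkspur Pharma AG: 10%.
Aggregating (R2): 21.695016% + 10% = 31.695016%.

31.695016%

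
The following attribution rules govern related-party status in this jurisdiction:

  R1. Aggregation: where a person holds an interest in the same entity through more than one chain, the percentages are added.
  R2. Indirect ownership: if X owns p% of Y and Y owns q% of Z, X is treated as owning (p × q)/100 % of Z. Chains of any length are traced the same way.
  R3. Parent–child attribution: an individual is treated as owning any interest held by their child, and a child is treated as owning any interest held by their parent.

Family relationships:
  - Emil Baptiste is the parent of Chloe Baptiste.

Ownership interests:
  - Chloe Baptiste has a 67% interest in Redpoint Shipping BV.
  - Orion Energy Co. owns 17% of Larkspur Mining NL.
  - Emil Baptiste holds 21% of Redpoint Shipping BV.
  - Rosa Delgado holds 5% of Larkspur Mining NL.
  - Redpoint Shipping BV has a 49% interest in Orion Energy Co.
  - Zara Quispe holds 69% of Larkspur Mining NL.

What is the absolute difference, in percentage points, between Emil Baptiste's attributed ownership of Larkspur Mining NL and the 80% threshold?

72.6696

By parent–child attribution (R3), Emil Baptiste is treated as also owning Chloe Baptiste's interest in Redpoint Shipping BV, giving 21% + 67% = 88%.
Chain via Redpoint Shipping BV → Orion Energy Co. (R2): 88% × 49% × 17% = 7.3304% of Larkspur Mining NL.
7.3304% falls short of the 80% threshold by 72.6696 percentage points.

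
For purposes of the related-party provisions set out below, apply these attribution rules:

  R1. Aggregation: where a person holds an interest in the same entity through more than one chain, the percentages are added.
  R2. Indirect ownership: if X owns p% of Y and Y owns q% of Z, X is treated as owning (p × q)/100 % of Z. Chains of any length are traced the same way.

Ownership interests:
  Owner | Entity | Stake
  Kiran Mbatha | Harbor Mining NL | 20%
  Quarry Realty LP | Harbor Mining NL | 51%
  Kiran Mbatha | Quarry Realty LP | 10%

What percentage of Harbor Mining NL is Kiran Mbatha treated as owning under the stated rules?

Chain via Quarry Realty LP (R2): 10% × 51% = 5.1% of Harbor Mining NL.
Direct interest in Harbor Mining NL: 20%.
Aggregating (R1): 5.1% + 20% = 25.1%.

25.1%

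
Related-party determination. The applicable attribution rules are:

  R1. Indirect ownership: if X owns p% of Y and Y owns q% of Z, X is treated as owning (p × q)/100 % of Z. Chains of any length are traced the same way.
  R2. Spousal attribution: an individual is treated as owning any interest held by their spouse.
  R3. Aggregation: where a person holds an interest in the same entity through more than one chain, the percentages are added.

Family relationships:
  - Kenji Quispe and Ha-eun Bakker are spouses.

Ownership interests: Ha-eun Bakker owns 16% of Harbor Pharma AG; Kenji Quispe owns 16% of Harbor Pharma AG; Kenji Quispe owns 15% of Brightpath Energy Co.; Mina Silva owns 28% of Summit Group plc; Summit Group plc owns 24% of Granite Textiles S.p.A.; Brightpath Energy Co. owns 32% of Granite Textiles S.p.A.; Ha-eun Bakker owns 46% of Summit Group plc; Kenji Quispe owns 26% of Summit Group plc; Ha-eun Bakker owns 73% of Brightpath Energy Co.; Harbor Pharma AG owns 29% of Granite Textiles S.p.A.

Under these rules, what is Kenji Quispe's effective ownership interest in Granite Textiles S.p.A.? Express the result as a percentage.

By spousal attribution (R2), Kenji Quispe is treated as also owning Ha-eun Bakker's interest in Summit Group plc, giving 26% + 46% = 72%.
By spousal attribution (R2), Kenji Quispe is treated as also owning Ha-eun Bakker's interest in Brightpath Energy Co, giving 15% + 73% = 88%.
By spousal attribution (R2), Kenji Quispe is treated as also owning Ha-eun Bakker's interest in Harbor Pharma AG, giving 16% + 16% = 32%.
Chain via Summit Group plc (R1): 72% × 24% = 17.28% of Granite Textiles S.p.A.
Chain via Brightpath Energy Co. (R1): 88% × 32% = 28.16% of Granite Textiles S.p.A.
Chain via Harbor Pharma AG (R1): 32% × 29% = 9.28% of Granite Textiles S.p.A.
Aggregating (R3): 17.28% + 28.16% + 9.28% = 54.72%.

54.72%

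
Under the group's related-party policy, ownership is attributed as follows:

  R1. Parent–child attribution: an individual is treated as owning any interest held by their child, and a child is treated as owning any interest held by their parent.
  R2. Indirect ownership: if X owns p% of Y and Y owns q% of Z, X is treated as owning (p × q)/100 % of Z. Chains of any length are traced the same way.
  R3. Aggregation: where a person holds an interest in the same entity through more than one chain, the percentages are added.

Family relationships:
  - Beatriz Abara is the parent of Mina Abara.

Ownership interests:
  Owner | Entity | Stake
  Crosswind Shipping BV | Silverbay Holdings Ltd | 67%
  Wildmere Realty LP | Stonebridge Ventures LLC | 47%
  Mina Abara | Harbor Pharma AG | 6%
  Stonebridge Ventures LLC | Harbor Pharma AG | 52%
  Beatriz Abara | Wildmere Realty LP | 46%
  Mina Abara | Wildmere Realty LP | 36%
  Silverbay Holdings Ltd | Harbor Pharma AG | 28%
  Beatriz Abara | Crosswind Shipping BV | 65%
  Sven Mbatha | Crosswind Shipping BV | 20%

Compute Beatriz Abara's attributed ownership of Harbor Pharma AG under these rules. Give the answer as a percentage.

38.2348%

By parent–child attribution (R1), Beatriz Abara is treated as also owning Mina Abara's interest in Wildmere Realty LP, giving 46% + 36% = 82%.
By parent–child attribution (R1), Beatriz Abara is treated as owning Mina Abara's 6% interest in Harbor Pharma AG.
Chain via Wildmere Realty LP → Stonebridge Ventures LLC (R2): 82% × 47% × 52% = 20.0408% of Harbor Pharma AG.
Chain via Crosswind Shipping BV → Silverbay Holdings Ltd (R2): 65% × 67% × 28% = 12.194% of Harbor Pharma AG.
Direct interest in Harbor Pharma AG: 6%.
Aggregating (R3): 20.0408% + 12.194% + 6% = 38.2348%.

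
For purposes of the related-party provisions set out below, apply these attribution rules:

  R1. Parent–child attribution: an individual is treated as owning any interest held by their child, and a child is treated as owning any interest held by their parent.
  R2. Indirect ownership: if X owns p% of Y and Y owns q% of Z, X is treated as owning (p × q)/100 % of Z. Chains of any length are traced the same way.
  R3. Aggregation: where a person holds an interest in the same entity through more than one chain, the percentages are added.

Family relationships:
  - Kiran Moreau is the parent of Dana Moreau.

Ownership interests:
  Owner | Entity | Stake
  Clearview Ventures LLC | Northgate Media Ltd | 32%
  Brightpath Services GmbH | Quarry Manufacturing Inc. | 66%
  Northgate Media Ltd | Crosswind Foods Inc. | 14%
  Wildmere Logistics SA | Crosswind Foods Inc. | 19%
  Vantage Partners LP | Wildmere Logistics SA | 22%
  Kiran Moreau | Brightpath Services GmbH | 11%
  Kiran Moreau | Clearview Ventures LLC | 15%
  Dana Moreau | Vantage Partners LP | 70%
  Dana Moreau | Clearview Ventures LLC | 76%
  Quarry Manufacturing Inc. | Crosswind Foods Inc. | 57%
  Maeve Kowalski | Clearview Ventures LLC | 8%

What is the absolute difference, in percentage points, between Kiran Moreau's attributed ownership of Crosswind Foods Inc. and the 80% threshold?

By parent–child attribution (R1), Kiran Moreau is treated as also owning Dana Moreau's interest in Clearview Ventures LLC, giving 15% + 76% = 91%.
By parent–child attribution (R1), Kiran Moreau is treated as owning Dana Moreau's 70% interest in Vantage Partners LP.
Chain via Brightpath Services GmbH → Quarry Manufacturing Inc. (R2): 11% × 66% × 57% = 4.1382% of Crosswind Foods Inc.
Chain via Clearview Ventures LLC → Northgate Media Ltd (R2): 91% × 32% × 14% = 4.0768% of Crosswind Foods Inc.
Chain via Vantage Partners LP → Wildmere Logistics SA (R2): 70% × 22% × 19% = 2.926% of Crosswind Foods Inc.
Aggregating (R3): 4.1382% + 4.0768% + 2.926% = 11.141%.
11.141% falls short of the 80% threshold by 68.859 percentage points.

68.859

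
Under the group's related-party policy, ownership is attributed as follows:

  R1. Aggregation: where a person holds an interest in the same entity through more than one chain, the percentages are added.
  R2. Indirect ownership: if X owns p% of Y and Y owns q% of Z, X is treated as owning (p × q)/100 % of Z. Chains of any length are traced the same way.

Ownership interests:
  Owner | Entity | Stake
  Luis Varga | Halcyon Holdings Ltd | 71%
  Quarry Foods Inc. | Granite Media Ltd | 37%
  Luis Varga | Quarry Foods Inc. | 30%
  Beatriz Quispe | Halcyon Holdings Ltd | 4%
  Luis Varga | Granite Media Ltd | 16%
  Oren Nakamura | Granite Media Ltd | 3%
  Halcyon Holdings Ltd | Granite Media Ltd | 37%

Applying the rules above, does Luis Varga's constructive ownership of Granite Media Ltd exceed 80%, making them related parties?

Chain via Quarry Foods Inc. (R2): 30% × 37% = 11.1% of Granite Media Ltd.
Chain via Halcyon Holdings Ltd (R2): 71% × 37% = 26.27% of Granite Media Ltd.
Direct interest in Granite Media Ltd: 16%.
Aggregating (R1): 11.1% + 26.27% + 16% = 53.37%.
53.37% does not exceed the 80% threshold, so Luis is not a related party to Granite Media Ltd.

No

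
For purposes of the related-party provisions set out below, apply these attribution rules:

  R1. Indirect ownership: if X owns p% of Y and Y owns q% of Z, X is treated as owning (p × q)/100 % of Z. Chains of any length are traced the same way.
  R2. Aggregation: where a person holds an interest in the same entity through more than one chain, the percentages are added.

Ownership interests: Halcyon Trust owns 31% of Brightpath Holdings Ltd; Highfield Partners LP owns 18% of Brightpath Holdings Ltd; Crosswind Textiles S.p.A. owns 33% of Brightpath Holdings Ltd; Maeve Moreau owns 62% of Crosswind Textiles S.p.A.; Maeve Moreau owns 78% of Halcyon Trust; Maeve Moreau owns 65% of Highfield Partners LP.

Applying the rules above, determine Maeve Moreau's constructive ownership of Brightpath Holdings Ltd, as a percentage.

56.34%

Chain via Highfield Partners LP (R1): 65% × 18% = 11.7% of Brightpath Holdings Ltd.
Chain via Crosswind Textiles S.p.A. (R1): 62% × 33% = 20.46% of Brightpath Holdings Ltd.
Chain via Halcyon Trust (R1): 78% × 31% = 24.18% of Brightpath Holdings Ltd.
Aggregating (R2): 11.7% + 20.46% + 24.18% = 56.34%.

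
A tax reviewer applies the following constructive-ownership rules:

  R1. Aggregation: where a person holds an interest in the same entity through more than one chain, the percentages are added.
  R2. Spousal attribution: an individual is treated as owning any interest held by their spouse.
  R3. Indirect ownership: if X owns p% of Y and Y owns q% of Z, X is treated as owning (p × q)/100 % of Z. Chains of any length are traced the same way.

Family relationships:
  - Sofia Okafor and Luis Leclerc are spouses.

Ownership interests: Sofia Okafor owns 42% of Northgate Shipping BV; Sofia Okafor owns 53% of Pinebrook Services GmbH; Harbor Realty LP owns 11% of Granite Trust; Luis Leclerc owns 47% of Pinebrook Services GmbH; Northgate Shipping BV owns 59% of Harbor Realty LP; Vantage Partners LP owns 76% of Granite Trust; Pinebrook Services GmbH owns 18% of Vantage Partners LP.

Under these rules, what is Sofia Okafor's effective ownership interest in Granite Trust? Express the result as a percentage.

By spousal attribution (R2), Sofia Okafor is treated as also owning Luis Leclerc's interest in Pinebrook Services GmbH, giving 53% + 47% = 100%.
Chain via Northgate Shipping BV → Harbor Realty LP (R3): 42% × 59% × 11% = 2.7258% of Granite Trust.
Chain via Pinebrook Services GmbH → Vantage Partners LP (R3): 100% × 18% × 76% = 13.68% of Granite Trust.
Aggregating (R1): 2.7258% + 13.68% = 16.4058%.

16.4058%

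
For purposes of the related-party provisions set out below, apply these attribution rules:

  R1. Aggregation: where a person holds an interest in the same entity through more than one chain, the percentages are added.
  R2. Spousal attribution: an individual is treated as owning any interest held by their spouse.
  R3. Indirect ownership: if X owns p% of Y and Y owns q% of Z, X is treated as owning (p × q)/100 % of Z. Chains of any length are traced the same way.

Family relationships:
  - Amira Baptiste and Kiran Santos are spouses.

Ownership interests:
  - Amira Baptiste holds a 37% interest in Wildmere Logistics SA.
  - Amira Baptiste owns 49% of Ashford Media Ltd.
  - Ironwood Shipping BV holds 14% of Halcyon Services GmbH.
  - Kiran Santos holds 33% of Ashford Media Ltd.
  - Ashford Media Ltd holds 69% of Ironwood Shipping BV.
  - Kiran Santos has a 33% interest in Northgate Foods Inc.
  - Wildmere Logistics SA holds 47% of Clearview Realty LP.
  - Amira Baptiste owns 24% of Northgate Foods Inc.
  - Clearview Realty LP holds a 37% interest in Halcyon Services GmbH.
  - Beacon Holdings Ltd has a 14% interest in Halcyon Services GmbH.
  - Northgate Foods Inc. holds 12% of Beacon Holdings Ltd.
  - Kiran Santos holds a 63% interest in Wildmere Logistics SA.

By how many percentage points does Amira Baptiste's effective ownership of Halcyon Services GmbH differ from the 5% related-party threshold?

By spousal attribution (R2), Amira Baptiste is treated as also owning Kiran Santos's interest in Ashford Media Ltd, giving 49% + 33% = 82%.
By spousal attribution (R2), Amira Baptiste is treated as also owning Kiran Santos's interest in Wildmere Logistics SA, giving 37% + 63% = 100%.
By spousal attribution (R2), Amira Baptiste is treated as also owning Kiran Santos's interest in Northgate Foods Inc, giving 24% + 33% = 57%.
Chain via Ashford Media Ltd → Ironwood Shipping BV (R3): 82% × 69% × 14% = 7.9212% of Halcyon Services GmbH.
Chain via Wildmere Logistics SA → Clearview Realty LP (R3): 100% × 47% × 37% = 17.39% of Halcyon Services GmbH.
Chain via Northgate Foods Inc. → Beacon Holdings Ltd (R3): 57% × 12% × 14% = 0.9576% of Halcyon Services GmbH.
Aggregating (R1): 7.9212% + 17.39% + 0.9576% = 26.2688%.
26.2688% exceeds the 5% threshold by 21.2688 percentage points.

21.2688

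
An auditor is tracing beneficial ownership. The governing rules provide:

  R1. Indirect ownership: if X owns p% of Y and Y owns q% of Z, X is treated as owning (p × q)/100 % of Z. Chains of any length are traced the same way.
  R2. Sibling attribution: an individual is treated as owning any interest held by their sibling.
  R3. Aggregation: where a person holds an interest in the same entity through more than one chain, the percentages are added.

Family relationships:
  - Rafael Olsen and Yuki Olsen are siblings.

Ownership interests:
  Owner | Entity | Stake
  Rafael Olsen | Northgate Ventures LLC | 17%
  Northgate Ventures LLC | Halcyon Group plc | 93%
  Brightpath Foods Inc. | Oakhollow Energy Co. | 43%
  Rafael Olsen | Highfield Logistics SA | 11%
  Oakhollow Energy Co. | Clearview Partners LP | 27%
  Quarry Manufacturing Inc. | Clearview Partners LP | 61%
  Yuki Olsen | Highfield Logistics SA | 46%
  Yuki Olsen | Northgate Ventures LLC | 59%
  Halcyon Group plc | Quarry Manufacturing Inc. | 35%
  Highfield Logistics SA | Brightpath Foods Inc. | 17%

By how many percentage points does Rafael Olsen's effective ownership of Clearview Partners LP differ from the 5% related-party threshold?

By sibling attribution (R2), Rafael Olsen is treated as also owning Yuki Olsen's interest in Northgate Ventures LLC, giving 17% + 59% = 76%.
By sibling attribution (R2), Rafael Olsen is treated as also owning Yuki Olsen's interest in Highfield Logistics SA, giving 11% + 46% = 57%.
Chain via Northgate Ventures LLC → Halcyon Group plc → Quarry Manufacturing Inc. (R1): 76% × 93% × 35% × 61% = 15.09018% of Clearview Partners LP.
Chain via Highfield Logistics SA → Brightpath Foods Inc. → Oakhollow Energy Co. (R1): 57% × 17% × 43% × 27% = 1.125009% of Clearview Partners LP.
Aggregating (R3): 15.09018% + 1.125009% = 16.215189%.
16.215189% exceeds the 5% threshold by 11.215189 percentage points.

11.215189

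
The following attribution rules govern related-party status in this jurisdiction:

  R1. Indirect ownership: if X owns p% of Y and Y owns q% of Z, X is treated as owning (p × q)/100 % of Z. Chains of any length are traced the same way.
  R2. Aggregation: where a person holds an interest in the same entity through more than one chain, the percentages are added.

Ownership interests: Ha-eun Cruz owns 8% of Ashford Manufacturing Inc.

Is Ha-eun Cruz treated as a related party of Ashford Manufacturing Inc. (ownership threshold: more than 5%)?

Yes

Direct interest in Ashford Manufacturing Inc: 8%.
8% exceeds the 5% threshold, so Ha-eun is a related party to Ashford Manufacturing Inc.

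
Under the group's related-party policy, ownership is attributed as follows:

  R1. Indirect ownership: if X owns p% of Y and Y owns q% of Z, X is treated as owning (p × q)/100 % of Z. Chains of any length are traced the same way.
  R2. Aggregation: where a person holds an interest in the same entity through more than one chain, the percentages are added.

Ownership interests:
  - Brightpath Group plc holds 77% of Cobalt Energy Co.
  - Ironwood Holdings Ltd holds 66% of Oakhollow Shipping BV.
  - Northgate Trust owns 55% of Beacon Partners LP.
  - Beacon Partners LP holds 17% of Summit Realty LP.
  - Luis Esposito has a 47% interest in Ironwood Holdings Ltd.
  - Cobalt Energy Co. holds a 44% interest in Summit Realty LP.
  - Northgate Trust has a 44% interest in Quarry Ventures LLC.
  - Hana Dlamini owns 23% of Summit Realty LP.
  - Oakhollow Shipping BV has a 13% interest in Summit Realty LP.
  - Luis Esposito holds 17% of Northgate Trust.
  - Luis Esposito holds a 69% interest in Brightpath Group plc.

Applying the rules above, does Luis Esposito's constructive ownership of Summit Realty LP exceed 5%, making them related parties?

Yes

Chain via Northgate Trust → Beacon Partners LP (R1): 17% × 55% × 17% = 1.5895% of Summit Realty LP.
Chain via Ironwood Holdings Ltd → Oakhollow Shipping BV (R1): 47% × 66% × 13% = 4.0326% of Summit Realty LP.
Chain via Brightpath Group plc → Cobalt Energy Co. (R1): 69% × 77% × 44% = 23.3772% of Summit Realty LP.
Aggregating (R2): 1.5895% + 4.0326% + 23.3772% = 28.9993%.
28.9993% exceeds the 5% threshold, so Luis is a related party to Summit Realty LP.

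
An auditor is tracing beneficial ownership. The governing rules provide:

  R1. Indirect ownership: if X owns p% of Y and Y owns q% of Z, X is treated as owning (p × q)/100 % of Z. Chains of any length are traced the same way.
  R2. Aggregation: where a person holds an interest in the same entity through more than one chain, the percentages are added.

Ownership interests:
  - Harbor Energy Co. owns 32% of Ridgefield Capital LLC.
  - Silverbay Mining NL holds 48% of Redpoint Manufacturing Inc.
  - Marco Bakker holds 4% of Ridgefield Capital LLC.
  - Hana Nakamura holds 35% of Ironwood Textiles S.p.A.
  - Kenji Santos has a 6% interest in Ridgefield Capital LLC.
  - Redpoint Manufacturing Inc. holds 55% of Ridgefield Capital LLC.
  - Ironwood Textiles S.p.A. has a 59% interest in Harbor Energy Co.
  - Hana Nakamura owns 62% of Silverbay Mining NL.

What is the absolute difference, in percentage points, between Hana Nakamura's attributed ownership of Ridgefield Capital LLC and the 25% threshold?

2.024

Chain via Silverbay Mining NL → Redpoint Manufacturing Inc. (R1): 62% × 48% × 55% = 16.368% of Ridgefield Capital LLC.
Chain via Ironwood Textiles S.p.A. → Harbor Energy Co. (R1): 35% × 59% × 32% = 6.608% of Ridgefield Capital LLC.
Aggregating (R2): 16.368% + 6.608% = 22.976%.
22.976% falls short of the 25% threshold by 2.024 percentage points.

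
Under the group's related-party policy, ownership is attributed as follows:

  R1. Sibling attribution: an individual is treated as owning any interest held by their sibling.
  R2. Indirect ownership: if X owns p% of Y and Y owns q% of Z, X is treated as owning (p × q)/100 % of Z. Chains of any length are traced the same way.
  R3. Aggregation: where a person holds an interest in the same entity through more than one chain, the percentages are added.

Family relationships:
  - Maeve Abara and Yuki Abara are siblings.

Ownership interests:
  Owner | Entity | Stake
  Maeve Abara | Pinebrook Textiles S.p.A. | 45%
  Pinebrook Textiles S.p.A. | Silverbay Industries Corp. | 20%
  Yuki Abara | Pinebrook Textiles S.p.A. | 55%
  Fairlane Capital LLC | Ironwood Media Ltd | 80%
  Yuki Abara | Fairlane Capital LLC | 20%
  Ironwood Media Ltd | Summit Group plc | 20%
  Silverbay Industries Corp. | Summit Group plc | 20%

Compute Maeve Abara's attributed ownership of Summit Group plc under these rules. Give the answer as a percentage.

By sibling attribution (R1), Maeve Abara is treated as also owning Yuki Abara's interest in Pinebrook Textiles S.p.A, giving 45% + 55% = 100%.
By sibling attribution (R1), Maeve Abara is treated as owning Yuki Abara's 20% interest in Fairlane Capital LLC.
Chain via Pinebrook Textiles S.p.A. → Silverbay Industries Corp. (R2): 100% × 20% × 20% = 4% of Summit Group plc.
Chain via Fairlane Capital LLC → Ironwood Media Ltd (R2): 20% × 80% × 20% = 3.2% of Summit Group plc.
Aggregating (R3): 4% + 3.2% = 7.2%.

7.2%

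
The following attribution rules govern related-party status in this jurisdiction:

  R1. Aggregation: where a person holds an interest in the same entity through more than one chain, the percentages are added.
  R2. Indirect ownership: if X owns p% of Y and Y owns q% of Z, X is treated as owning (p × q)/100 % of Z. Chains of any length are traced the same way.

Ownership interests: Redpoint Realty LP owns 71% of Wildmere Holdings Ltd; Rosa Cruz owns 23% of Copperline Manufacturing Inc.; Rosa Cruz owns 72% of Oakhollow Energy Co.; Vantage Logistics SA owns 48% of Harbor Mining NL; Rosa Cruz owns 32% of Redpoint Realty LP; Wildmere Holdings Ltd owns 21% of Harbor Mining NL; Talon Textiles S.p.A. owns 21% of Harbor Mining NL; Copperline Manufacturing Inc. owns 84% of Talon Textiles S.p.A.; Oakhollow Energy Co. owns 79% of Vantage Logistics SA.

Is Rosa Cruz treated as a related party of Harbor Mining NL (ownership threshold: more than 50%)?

Chain via Copperline Manufacturing Inc. → Talon Textiles S.p.A. (R2): 23% × 84% × 21% = 4.0572% of Harbor Mining NL.
Chain via Oakhollow Energy Co. → Vantage Logistics SA (R2): 72% × 79% × 48% = 27.3024% of Harbor Mining NL.
Chain via Redpoint Realty LP → Wildmere Holdings Ltd (R2): 32% × 71% × 21% = 4.7712% of Harbor Mining NL.
Aggregating (R1): 4.0572% + 27.3024% + 4.7712% = 36.1308%.
36.1308% does not exceed the 50% threshold, so Rosa is not a related party to Harbor Mining NL.

No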